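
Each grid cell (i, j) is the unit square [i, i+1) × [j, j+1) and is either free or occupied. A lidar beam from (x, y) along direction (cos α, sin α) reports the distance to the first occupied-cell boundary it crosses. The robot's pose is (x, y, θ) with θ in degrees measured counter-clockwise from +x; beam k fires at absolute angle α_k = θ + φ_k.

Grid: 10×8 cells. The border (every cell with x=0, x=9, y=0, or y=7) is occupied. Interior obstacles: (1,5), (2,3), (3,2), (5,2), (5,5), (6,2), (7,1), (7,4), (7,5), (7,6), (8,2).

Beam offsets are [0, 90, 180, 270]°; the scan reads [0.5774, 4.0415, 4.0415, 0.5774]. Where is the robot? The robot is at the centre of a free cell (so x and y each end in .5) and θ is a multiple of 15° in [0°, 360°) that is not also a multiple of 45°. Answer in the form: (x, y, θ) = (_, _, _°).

Enumerate (i+0.5, j+0.5, θ) over the 37 free cells and 16 admissible headings. For each, cast all 4 beams and compare to the given ranges.
  (6.5, 1.5, 75°): beam 1 = 0.5176 ≠ 0.5774 ✗
  (2.5, 1.5, 255°): beam 1 = 0.5176 ≠ 0.5774 ✗
  (5.5, 1.5, 195°): beam 1 = 1.9319 ≠ 0.5774 ✗
  (6.5, 6.5, 300°): beam 1 = 1.0000 ≠ 0.5774 ✗
  (8.5, 4.5, 60°): beam 1 = 1.0000 ≠ 0.5774 ✗
  …
  (3.5, 3.5, 300°): r_1=0.5774, r_2=4.0415, r_3=4.0415, r_4=0.5774 — all match ✓
No second candidate reproduces the full scan.

(x, y, θ) = (3.5, 3.5, 300°)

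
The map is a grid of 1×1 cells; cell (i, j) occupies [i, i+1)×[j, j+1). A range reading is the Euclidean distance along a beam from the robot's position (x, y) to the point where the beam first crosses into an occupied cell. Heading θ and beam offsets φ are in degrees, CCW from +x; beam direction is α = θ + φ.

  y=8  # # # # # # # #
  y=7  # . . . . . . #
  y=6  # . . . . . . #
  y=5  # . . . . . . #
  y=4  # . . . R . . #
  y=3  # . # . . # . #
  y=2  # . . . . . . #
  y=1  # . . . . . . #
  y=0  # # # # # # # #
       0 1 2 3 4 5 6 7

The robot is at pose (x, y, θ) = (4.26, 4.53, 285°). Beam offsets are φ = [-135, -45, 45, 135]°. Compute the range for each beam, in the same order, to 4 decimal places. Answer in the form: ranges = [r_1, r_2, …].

beam 1: φ=-135°, α=150°
  cosα=-0.8660 sinα=0.5000 | (4,4) | tMaxX 0.3002 tMaxY 0.9400 | tΔX 1.1547 tΔY 2.0000
    t=0.3002 [x] (3,4)
    t=0.9400 [y] (3,5)
    t=1.4549 [x] (2,5)
    t=2.6096 [x] (1,5)
    t=2.9400 [y] (1,6)
    t=3.7643 [x] (0,6) — stop
  → r_1 = 3.7643
beam 2: φ=-45°, α=240°
  cosα=-0.5000 sinα=-0.8660 | (4,4) | tMaxX 0.5200 tMaxY 0.6120 | tΔX 2.0000 tΔY 1.1547
    t=0.5200 [x] (3,4)
    t=0.6120 [y] (3,3)
    t=1.7667 [y] (3,2)
    t=2.5200 [x] (2,2)
    t=2.9214 [y] (2,1)
    t=4.0761 [y] (2,0) — stop
  → r_2 = 4.0761
beam 3: φ=45°, α=330°
  cosα=0.8660 sinα=-0.5000 | (4,4) | tMaxX 0.8545 tMaxY 1.0600 | tΔX 1.1547 tΔY 2.0000
    t=0.8545 [x] (5,4)
    t=1.0600 [y] (5,3) — stop
  → r_3 = 1.0600
beam 4: φ=135°, α=60°
  cosα=0.5000 sinα=0.8660 | (4,4) | tMaxX 1.4800 tMaxY 0.5427 | tΔX 2.0000 tΔY 1.1547
    t=0.5427 [y] (4,5)
    t=1.4800 [x] (5,5)
    t=1.6974 [y] (5,6)
    t=2.8521 [y] (5,7)
    t=3.4800 [x] (6,7)
    t=4.0068 [y] (6,8) — stop
  → r_4 = 4.0068

ranges = [3.7643, 4.0761, 1.0600, 4.0068]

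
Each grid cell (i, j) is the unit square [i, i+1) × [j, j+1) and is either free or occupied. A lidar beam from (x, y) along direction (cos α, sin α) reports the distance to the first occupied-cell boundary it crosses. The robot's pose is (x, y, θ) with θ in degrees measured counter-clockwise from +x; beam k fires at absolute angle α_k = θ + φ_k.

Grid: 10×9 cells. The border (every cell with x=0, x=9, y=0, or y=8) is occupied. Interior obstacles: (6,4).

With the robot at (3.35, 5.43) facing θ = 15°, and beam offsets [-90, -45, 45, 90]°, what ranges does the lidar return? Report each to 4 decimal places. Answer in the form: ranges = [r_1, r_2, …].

ranges = [4.5863, 6.5241, 2.9676, 2.6607]

beam 1: φ=-90°, α=285°
  cosα=0.2588 sinα=-0.9659 | (3,5) | tMaxX 2.5114 tMaxY 0.4452 | tΔX 3.8637 tΔY 1.0353
    t=0.4452 [y] (3,4)
    t=1.4804 [y] (3,3)
    t=2.5114 [x] (4,3)
    t=2.5157 [y] (4,2)
    t=3.5510 [y] (4,1)
    t=4.5863 [y] (4,0) — stop
  → r_1 = 4.5863
beam 2: φ=-45°, α=330°
  cosα=0.8660 sinα=-0.5000 | (3,5) | tMaxX 0.7506 tMaxY 0.8600 | tΔX 1.1547 tΔY 2.0000
    t=0.7506 [x] (4,5)
    t=0.8600 [y] (4,4)
    t=1.9053 [x] (5,4)
    t=2.8600 [y] (5,3)
    t=3.0600 [x] (6,3)
    t=4.2147 [x] (7,3)
    t=4.8600 [y] (7,2)
    t=5.3694 [x] (8,2)
    t=6.5241 [x] (9,2) — stop
  → r_2 = 6.5241
beam 3: φ=45°, α=60°
  cosα=0.5000 sinα=0.8660 | (3,5) | tMaxX 1.3000 tMaxY 0.6582 | tΔX 2.0000 tΔY 1.1547
    t=0.6582 [y] (3,6)
    t=1.3000 [x] (4,6)
    t=1.8129 [y] (4,7)
    t=2.9676 [y] (4,8) — stop
  → r_3 = 2.9676
beam 4: φ=90°, α=105°
  cosα=-0.2588 sinα=0.9659 | (3,5) | tMaxX 1.3523 tMaxY 0.5901 | tΔX 3.8637 tΔY 1.0353
    t=0.5901 [y] (3,6)
    t=1.3523 [x] (2,6)
    t=1.6254 [y] (2,7)
    t=2.6607 [y] (2,8) — stop
  → r_4 = 2.6607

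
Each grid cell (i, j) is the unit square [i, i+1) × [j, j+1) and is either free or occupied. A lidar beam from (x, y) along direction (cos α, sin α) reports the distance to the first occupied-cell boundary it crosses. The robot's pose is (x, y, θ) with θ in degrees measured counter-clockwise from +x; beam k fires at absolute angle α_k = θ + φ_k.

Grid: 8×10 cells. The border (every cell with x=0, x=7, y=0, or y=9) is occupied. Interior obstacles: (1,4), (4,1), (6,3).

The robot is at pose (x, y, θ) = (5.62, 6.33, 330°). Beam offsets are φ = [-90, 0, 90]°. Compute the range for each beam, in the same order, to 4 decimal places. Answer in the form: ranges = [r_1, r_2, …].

beam 1: φ=-90°, α=240°
  d=(-0.5000,-0.8660)  start (5,6)  tX=1.2400 tY=0.3811  stride 1/|dx|=2.0000 1/|dy|=1.1547
    cross y-line → (5,5), t=0.3811
    cross x-line → (4,5), t=1.2400
    cross y-line → (4,4), t=1.5358
    cross y-line → (4,3), t=2.6905
    cross x-line → (3,3), t=3.2400
    cross y-line → (3,2), t=3.8452
    cross y-line → (3,1), t=4.9999
    cross x-line → (2,1), t=5.2400
    cross y-line → (2,0), t=6.1546 (wall)
  → r_1 = 6.1546
beam 2: φ=0°, α=330°
  d=(0.8660,-0.5000)  start (5,6)  tX=0.4388 tY=0.6600  stride 1/|dx|=1.1547 1/|dy|=2.0000
    cross x-line → (6,6), t=0.4388
    cross y-line → (6,5), t=0.6600
    cross x-line → (7,5), t=1.5935 (wall)
  → r_2 = 1.5935
beam 3: φ=90°, α=60°
  d=(0.5000,0.8660)  start (5,6)  tX=0.7600 tY=0.7736  stride 1/|dx|=2.0000 1/|dy|=1.1547
    cross x-line → (6,6), t=0.7600
    cross y-line → (6,7), t=0.7736
    cross y-line → (6,8), t=1.9283
    cross x-line → (7,8), t=2.7600 (wall)
  → r_3 = 2.7600

ranges = [6.1546, 1.5935, 2.7600]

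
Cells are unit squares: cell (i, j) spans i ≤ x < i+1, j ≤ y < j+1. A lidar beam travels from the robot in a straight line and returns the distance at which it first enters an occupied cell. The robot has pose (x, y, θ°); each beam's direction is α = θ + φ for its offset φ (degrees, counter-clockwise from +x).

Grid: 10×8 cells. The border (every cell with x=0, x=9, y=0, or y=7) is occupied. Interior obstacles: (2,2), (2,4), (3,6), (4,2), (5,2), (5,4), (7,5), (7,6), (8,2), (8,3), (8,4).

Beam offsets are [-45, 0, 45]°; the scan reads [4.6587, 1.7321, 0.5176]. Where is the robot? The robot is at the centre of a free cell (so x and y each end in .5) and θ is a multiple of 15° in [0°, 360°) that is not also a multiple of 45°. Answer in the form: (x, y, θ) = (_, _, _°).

The pose lattice has 37·16 = 592 candidates. Test each by forward raycasting.
  (6.5, 4.5, 150°): beam 1 = 2.5882 ≠ 4.6587 ✗
  (6.5, 2.5, 15°): beam 1 = 2.8868 ≠ 4.6587 ✗
  (2.5, 5.5, 75°): beam 1 = 1.0000 ≠ 4.6587 ✗
  …
  (3.5, 2.5, 120°): r_1=4.6587, r_2=1.7321, r_3=0.5176 — all match ✓
No second candidate reproduces the full scan.

(x, y, θ) = (3.5, 2.5, 120°)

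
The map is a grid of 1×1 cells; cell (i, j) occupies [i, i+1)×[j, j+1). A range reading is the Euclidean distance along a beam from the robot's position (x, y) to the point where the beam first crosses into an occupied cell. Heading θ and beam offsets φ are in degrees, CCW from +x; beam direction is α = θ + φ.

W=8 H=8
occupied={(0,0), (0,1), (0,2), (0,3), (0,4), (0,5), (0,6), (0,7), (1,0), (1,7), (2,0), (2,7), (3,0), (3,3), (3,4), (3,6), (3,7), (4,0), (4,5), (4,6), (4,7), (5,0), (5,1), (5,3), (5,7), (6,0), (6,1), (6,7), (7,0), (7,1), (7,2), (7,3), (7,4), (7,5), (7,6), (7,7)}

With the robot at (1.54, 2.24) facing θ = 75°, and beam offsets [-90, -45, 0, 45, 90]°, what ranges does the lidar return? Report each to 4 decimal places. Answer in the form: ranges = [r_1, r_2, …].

beam 1: φ=-90°, α=345°
  dir = (cos 345°, sin 345°) = (0.9659, -0.2588); from cell (1,2)
  next x-line at t=0.4762, next y-line at t=0.9273; Δt_x=1.0353, Δt_y=3.8637
    x: enter (2,2) at t=0.4762
    y: enter (2,1) at t=0.9273
    x: enter (3,1) at t=1.5115
    x: enter (4,1) at t=2.5468
    x: enter (5,1) at t=3.5821 ← occupied
  → r_1 = 3.5821
beam 2: φ=-45°, α=30°
  dir = (cos 30°, sin 30°) = (0.8660, 0.5000); from cell (1,2)
  next x-line at t=0.5312, next y-line at t=1.5200; Δt_x=1.1547, Δt_y=2.0000
    x: enter (2,2) at t=0.5312
    y: enter (2,3) at t=1.5200
    x: enter (3,3) at t=1.6859 ← occupied
  → r_2 = 1.6859
beam 3: φ=0°, α=75°
  dir = (cos 75°, sin 75°) = (0.2588, 0.9659); from cell (1,2)
  next x-line at t=1.7773, next y-line at t=0.7868; Δt_x=3.8637, Δt_y=1.0353
    y: enter (1,3) at t=0.7868
    x: enter (2,3) at t=1.7773
    y: enter (2,4) at t=1.8221
    y: enter (2,5) at t=2.8574
    y: enter (2,6) at t=3.8926
    y: enter (2,7) at t=4.9279 ← occupied
  → r_3 = 4.9279
beam 4: φ=45°, α=120°
  dir = (cos 120°, sin 120°) = (-0.5000, 0.8660); from cell (1,2)
  next x-line at t=1.0800, next y-line at t=0.8776; Δt_x=2.0000, Δt_y=1.1547
    y: enter (1,3) at t=0.8776
    x: enter (0,3) at t=1.0800 ← occupied
  → r_4 = 1.0800
beam 5: φ=90°, α=165°
  dir = (cos 165°, sin 165°) = (-0.9659, 0.2588); from cell (1,2)
  next x-line at t=0.5590, next y-line at t=2.9364; Δt_x=1.0353, Δt_y=3.8637
    x: enter (0,2) at t=0.5590 ← occupied
  → r_5 = 0.5590

ranges = [3.5821, 1.6859, 4.9279, 1.0800, 0.5590]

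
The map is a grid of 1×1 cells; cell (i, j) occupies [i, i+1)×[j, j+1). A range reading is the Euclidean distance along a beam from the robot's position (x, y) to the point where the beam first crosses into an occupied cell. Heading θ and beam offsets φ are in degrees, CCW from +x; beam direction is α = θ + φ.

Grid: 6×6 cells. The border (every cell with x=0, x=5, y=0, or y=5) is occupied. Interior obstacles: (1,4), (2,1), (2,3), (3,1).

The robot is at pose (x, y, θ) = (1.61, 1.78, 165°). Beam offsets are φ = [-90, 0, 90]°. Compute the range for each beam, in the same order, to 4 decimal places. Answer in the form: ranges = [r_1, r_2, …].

beam 1: φ=-90°, α=75°
  dir = (cos 75°, sin 75°) = (0.2588, 0.9659); from cell (1,1)
  next x-line at t=1.5068, next y-line at t=0.2278; Δt_x=3.8637, Δt_y=1.0353
    y: enter (1,2) at t=0.2278
    y: enter (1,3) at t=1.2630
    x: enter (2,3) at t=1.5068 ← occupied
  → r_1 = 1.5068
beam 2: φ=0°, α=165°
  dir = (cos 165°, sin 165°) = (-0.9659, 0.2588); from cell (1,1)
  next x-line at t=0.6315, next y-line at t=0.8500; Δt_x=1.0353, Δt_y=3.8637
    x: enter (0,1) at t=0.6315 ← occupied
  → r_2 = 0.6315
beam 3: φ=90°, α=255°
  dir = (cos 255°, sin 255°) = (-0.2588, -0.9659); from cell (1,1)
  next x-line at t=2.3569, next y-line at t=0.8075; Δt_x=3.8637, Δt_y=1.0353
    y: enter (1,0) at t=0.8075 ← occupied
  → r_3 = 0.8075

ranges = [1.5068, 0.6315, 0.8075]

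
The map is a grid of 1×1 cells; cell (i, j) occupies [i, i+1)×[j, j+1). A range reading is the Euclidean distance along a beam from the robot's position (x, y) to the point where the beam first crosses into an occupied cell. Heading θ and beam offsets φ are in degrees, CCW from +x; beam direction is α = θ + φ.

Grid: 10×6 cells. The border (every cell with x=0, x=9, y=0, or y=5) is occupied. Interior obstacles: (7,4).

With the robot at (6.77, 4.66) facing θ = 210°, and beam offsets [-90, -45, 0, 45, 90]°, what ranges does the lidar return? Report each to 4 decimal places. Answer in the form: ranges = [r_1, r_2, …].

beam 1: φ=-90°, α=120°
  direction (-0.5000, 0.8660); cell (6,4); t to first gridline: x 1.5400, y 0.3926 (then +2.0000 / +1.1547)
    (6,5) via y @ 0.3926  # hit
  → r_1 = 0.3926
beam 2: φ=-45°, α=165°
  direction (-0.9659, 0.2588); cell (6,4); t to first gridline: x 0.7972, y 1.3137 (then +1.0353 / +3.8637)
    (5,4) via x @ 0.7972
    (5,5) via y @ 1.3137  # hit
  → r_2 = 1.3137
beam 3: φ=0°, α=210°
  direction (-0.8660, -0.5000); cell (6,4); t to first gridline: x 0.8891, y 1.3200 (then +1.1547 / +2.0000)
    (5,4) via x @ 0.8891
    (5,3) via y @ 1.3200
    (4,3) via x @ 2.0438
    (3,3) via x @ 3.1985
    (3,2) via y @ 3.3200
    (2,2) via x @ 4.3532
    (2,1) via y @ 5.3200
    (1,1) via x @ 5.5079
    (0,1) via x @ 6.6626  # hit
  → r_3 = 6.6626
beam 4: φ=45°, α=255°
  direction (-0.2588, -0.9659); cell (6,4); t to first gridline: x 2.9751, y 0.6833 (then +3.8637 / +1.0353)
    (6,3) via y @ 0.6833
    (6,2) via y @ 1.7186
    (6,1) via y @ 2.7538
    (5,1) via x @ 2.9751
    (5,0) via y @ 3.7891  # hit
  → r_4 = 3.7891
beam 5: φ=90°, α=300°
  direction (0.5000, -0.8660); cell (6,4); t to first gridline: x 0.4600, y 0.7621 (then +2.0000 / +1.1547)
    (7,4) via x @ 0.4600  # hit
  → r_5 = 0.4600

ranges = [0.3926, 1.3137, 6.6626, 3.7891, 0.4600]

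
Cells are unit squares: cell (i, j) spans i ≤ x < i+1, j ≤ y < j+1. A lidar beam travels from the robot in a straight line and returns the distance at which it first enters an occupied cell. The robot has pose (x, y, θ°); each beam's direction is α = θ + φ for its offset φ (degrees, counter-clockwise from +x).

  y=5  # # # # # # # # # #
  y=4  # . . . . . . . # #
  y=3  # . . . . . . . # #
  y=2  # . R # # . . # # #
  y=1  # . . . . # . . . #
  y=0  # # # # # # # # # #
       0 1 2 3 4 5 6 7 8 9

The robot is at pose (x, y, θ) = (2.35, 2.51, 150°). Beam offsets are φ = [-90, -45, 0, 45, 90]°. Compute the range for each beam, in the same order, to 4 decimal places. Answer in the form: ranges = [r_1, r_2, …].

ranges = [2.8752, 2.5778, 1.5588, 1.3976, 1.7436]

beam 1: φ=-90°, α=60°
  dir = (cos 60°, sin 60°) = (0.5000, 0.8660); from cell (2,2)
  next x-line at t=1.3000, next y-line at t=0.5658; Δt_x=2.0000, Δt_y=1.1547
    y: enter (2,3) at t=0.5658
    x: enter (3,3) at t=1.3000
    y: enter (3,4) at t=1.7205
    y: enter (3,5) at t=2.8752 ← occupied
  → r_1 = 2.8752
beam 2: φ=-45°, α=105°
  dir = (cos 105°, sin 105°) = (-0.2588, 0.9659); from cell (2,2)
  next x-line at t=1.3523, next y-line at t=0.5073; Δt_x=3.8637, Δt_y=1.0353
    y: enter (2,3) at t=0.5073
    x: enter (1,3) at t=1.3523
    y: enter (1,4) at t=1.5426
    y: enter (1,5) at t=2.5778 ← occupied
  → r_2 = 2.5778
beam 3: φ=0°, α=150°
  dir = (cos 150°, sin 150°) = (-0.8660, 0.5000); from cell (2,2)
  next x-line at t=0.4041, next y-line at t=0.9800; Δt_x=1.1547, Δt_y=2.0000
    x: enter (1,2) at t=0.4041
    y: enter (1,3) at t=0.9800
    x: enter (0,3) at t=1.5588 ← occupied
  → r_3 = 1.5588
beam 4: φ=45°, α=195°
  dir = (cos 195°, sin 195°) = (-0.9659, -0.2588); from cell (2,2)
  next x-line at t=0.3623, next y-line at t=1.9705; Δt_x=1.0353, Δt_y=3.8637
    x: enter (1,2) at t=0.3623
    x: enter (0,2) at t=1.3976 ← occupied
  → r_4 = 1.3976
beam 5: φ=90°, α=240°
  dir = (cos 240°, sin 240°) = (-0.5000, -0.8660); from cell (2,2)
  next x-line at t=0.7000, next y-line at t=0.5889; Δt_x=2.0000, Δt_y=1.1547
    y: enter (2,1) at t=0.5889
    x: enter (1,1) at t=0.7000
    y: enter (1,0) at t=1.7436 ← occupied
  → r_5 = 1.7436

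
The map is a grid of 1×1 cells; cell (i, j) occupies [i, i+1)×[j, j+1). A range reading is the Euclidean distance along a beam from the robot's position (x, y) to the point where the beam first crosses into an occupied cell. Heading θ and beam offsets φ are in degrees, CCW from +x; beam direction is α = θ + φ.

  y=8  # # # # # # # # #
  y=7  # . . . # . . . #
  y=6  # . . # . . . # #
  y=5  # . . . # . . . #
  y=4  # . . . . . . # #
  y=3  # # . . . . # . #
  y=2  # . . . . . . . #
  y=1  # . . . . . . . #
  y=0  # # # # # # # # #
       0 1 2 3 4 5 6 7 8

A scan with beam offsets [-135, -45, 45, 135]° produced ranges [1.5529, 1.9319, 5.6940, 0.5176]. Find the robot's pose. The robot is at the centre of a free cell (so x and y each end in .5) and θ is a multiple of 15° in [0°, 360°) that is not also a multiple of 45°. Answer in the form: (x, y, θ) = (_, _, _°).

(x, y, θ) = (6.5, 6.5, 210°)

Enumerate (i+0.5, j+0.5, θ) over the 42 free cells and 16 admissible headings. For each, cast all 4 beams and compare to the given ranges.
  (1.5, 7.5, 75°): beam 1 = 7.5056 ≠ 1.5529 ✗
  (2.5, 5.5, 75°): beam 1 = 5.1962 ≠ 1.5529 ✗
  (3.5, 7.5, 240°): beam 1 = 0.5176 ≠ 1.5529 ✗
  (1.5, 1.5, 75°): beam 1 = 0.5774 ≠ 1.5529 ✗
  …
  (6.5, 6.5, 210°): r_1=1.5529, r_2=1.9319, r_3=5.6940, r_4=0.5176 — all match ✓
Only this pose fits every beam.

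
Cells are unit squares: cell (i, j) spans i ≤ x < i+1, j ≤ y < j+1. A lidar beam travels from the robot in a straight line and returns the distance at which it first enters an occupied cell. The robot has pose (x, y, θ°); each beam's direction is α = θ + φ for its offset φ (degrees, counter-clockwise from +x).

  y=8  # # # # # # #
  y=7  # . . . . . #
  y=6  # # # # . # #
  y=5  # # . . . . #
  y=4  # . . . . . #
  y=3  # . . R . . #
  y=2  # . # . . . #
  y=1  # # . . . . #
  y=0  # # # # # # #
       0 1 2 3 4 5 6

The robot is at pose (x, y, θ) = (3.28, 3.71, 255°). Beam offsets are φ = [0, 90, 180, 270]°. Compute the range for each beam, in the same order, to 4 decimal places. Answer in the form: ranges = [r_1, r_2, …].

ranges = [1.0818, 2.8160, 2.3708, 2.3604]

beam 1: φ=0°, α=255°
  direction (-0.2588, -0.9659); cell (3,3); t to first gridline: x 1.0818, y 0.7350 (then +3.8637 / +1.0353)
    (3,2) via y @ 0.7350
    (2,2) via x @ 1.0818  # hit
  → r_1 = 1.0818
beam 2: φ=90°, α=345°
  direction (0.9659, -0.2588); cell (3,3); t to first gridline: x 0.7454, y 2.7432 (then +1.0353 / +3.8637)
    (4,3) via x @ 0.7454
    (5,3) via x @ 1.7807
    (5,2) via y @ 2.7432
    (6,2) via x @ 2.8160  # hit
  → r_2 = 2.8160
beam 3: φ=180°, α=75°
  direction (0.2588, 0.9659); cell (3,3); t to first gridline: x 2.7819, y 0.3002 (then +3.8637 / +1.0353)
    (3,4) via y @ 0.3002
    (3,5) via y @ 1.3355
    (3,6) via y @ 2.3708  # hit
  → r_3 = 2.3708
beam 4: φ=270°, α=165°
  direction (-0.9659, 0.2588); cell (3,3); t to first gridline: x 0.2899, y 1.1205 (then +1.0353 / +3.8637)
    (2,3) via x @ 0.2899
    (2,4) via y @ 1.1205
    (1,4) via x @ 1.3252
    (0,4) via x @ 2.3604  # hit
  → r_4 = 2.3604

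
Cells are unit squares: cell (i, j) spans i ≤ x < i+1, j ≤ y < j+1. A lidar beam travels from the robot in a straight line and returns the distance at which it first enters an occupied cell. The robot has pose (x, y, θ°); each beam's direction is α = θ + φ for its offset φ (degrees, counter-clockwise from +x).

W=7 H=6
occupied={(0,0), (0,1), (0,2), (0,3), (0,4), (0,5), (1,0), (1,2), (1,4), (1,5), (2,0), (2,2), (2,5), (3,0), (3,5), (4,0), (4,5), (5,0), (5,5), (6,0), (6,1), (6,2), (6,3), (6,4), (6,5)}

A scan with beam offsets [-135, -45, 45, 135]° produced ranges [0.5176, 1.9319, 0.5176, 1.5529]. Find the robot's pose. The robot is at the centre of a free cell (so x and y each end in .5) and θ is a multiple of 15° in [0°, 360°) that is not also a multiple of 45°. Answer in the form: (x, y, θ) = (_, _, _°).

(x, y, θ) = (2.5, 1.5, 30°)

The pose lattice has 17·16 = 272 candidates. Test each by forward raycasting.
  (1.5, 3.5, 165°): beam 1 = 3.0000 ≠ 0.5176 ✗
  (2.5, 3.5, 15°): beam 1 = 0.5774 ≠ 0.5176 ✗
  (3.5, 2.5, 255°): beam 1 = 2.8868 ≠ 0.5176 ✗
  (1.5, 1.5, 120°): beam 1 = 1.9319 ≠ 0.5176 ✗
  (4.5, 1.5, 15°): beam 1 = 0.5774 ≠ 0.5176 ✗
  …
  (2.5, 1.5, 30°): r_1=0.5176, r_2=1.9319, r_3=0.5176, r_4=1.5529 — all match ✓
Unique over the lattice → pose = (2.5, 1.5, 30°).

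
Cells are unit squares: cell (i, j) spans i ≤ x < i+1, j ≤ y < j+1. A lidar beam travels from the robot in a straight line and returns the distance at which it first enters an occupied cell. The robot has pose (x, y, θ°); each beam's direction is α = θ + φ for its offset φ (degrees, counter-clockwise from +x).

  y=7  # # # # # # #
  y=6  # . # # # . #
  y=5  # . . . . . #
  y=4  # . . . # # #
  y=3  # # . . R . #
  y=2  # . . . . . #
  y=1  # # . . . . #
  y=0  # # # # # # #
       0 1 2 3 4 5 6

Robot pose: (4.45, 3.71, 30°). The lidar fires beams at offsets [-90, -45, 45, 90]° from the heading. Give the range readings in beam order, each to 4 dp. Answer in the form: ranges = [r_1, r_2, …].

ranges = [3.1000, 1.6047, 0.3002, 0.3349]

beam 1: φ=-90°, α=300°
  d=(0.5000,-0.8660)  start (4,3)  tX=1.1000 tY=0.8198  stride 1/|dx|=2.0000 1/|dy|=1.1547
    cross y-line → (4,2), t=0.8198
    cross x-line → (5,2), t=1.1000
    cross y-line → (5,1), t=1.9745
    cross x-line → (6,1), t=3.1000 (wall)
  → r_1 = 3.1000
beam 2: φ=-45°, α=345°
  d=(0.9659,-0.2588)  start (4,3)  tX=0.5694 tY=2.7432  stride 1/|dx|=1.0353 1/|dy|=3.8637
    cross x-line → (5,3), t=0.5694
    cross x-line → (6,3), t=1.6047 (wall)
  → r_2 = 1.6047
beam 3: φ=45°, α=75°
  d=(0.2588,0.9659)  start (4,3)  tX=2.1250 tY=0.3002  stride 1/|dx|=3.8637 1/|dy|=1.0353
    cross y-line → (4,4), t=0.3002 (wall)
  → r_3 = 0.3002
beam 4: φ=90°, α=120°
  d=(-0.5000,0.8660)  start (4,3)  tX=0.9000 tY=0.3349  stride 1/|dx|=2.0000 1/|dy|=1.1547
    cross y-line → (4,4), t=0.3349 (wall)
  → r_4 = 0.3349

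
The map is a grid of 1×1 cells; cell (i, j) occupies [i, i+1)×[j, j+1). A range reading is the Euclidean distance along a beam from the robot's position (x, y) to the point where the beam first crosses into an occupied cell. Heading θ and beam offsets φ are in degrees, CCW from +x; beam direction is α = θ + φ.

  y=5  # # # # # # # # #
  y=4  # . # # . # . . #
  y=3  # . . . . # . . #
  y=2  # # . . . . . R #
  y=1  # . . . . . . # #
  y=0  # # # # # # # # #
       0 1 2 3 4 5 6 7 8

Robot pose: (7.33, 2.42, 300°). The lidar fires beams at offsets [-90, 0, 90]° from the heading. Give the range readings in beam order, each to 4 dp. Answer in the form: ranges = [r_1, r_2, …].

ranges = [2.8400, 0.4850, 0.7736]

beam 1: φ=-90°, α=210°
  d=(-0.8660,-0.5000)  start (7,2)  tX=0.3811 tY=0.8400  stride 1/|dx|=1.1547 1/|dy|=2.0000
    cross x-line → (6,2), t=0.3811
    cross y-line → (6,1), t=0.8400
    cross x-line → (5,1), t=1.5358
    cross x-line → (4,1), t=2.6905
    cross y-line → (4,0), t=2.8400 (wall)
  → r_1 = 2.8400
beam 2: φ=0°, α=300°
  d=(0.5000,-0.8660)  start (7,2)  tX=1.3400 tY=0.4850  stride 1/|dx|=2.0000 1/|dy|=1.1547
    cross y-line → (7,1), t=0.4850 (wall)
  → r_2 = 0.4850
beam 3: φ=90°, α=30°
  d=(0.8660,0.5000)  start (7,2)  tX=0.7736 tY=1.1600  stride 1/|dx|=1.1547 1/|dy|=2.0000
    cross x-line → (8,2), t=0.7736 (wall)
  → r_3 = 0.7736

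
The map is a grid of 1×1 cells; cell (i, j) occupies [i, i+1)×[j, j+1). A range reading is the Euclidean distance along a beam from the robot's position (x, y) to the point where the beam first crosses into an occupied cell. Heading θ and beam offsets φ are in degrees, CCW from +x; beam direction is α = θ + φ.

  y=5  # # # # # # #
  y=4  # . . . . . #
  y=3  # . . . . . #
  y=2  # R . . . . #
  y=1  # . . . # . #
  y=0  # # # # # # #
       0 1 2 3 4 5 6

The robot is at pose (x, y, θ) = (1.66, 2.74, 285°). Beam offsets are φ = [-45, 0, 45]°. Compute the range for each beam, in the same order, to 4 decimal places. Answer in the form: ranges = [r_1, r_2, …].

ranges = [1.3200, 1.8014, 2.7020]

beam 1: φ=-45°, α=240°
  d=(-0.5000,-0.8660)  start (1,2)  tX=1.3200 tY=0.8545  stride 1/|dx|=2.0000 1/|dy|=1.1547
    cross y-line → (1,1), t=0.8545
    cross x-line → (0,1), t=1.3200 (wall)
  → r_1 = 1.3200
beam 2: φ=0°, α=285°
  d=(0.2588,-0.9659)  start (1,2)  tX=1.3137 tY=0.7661  stride 1/|dx|=3.8637 1/|dy|=1.0353
    cross y-line → (1,1), t=0.7661
    cross x-line → (2,1), t=1.3137
    cross y-line → (2,0), t=1.8014 (wall)
  → r_2 = 1.8014
beam 3: φ=45°, α=330°
  d=(0.8660,-0.5000)  start (1,2)  tX=0.3926 tY=1.4800  stride 1/|dx|=1.1547 1/|dy|=2.0000
    cross x-line → (2,2), t=0.3926
    cross y-line → (2,1), t=1.4800
    cross x-line → (3,1), t=1.5473
    cross x-line → (4,1), t=2.7020 (wall)
  → r_3 = 2.7020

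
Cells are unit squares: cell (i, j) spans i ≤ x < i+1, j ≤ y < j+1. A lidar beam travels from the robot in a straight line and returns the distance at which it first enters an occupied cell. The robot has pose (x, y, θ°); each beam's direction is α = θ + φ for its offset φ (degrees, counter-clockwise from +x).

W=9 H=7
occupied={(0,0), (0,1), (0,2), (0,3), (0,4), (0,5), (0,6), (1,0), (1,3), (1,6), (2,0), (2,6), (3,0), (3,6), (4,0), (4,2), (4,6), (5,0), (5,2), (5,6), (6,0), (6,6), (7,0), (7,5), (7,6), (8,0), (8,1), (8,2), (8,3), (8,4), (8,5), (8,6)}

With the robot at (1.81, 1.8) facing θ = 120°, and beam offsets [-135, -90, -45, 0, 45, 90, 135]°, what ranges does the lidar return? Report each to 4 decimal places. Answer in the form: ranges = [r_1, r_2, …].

ranges = [3.0910, 6.4000, 4.3482, 1.3856, 0.8386, 0.9353, 0.8282]

beam 1: φ=-135°, α=345°
  d=(0.9659,-0.2588)  start (1,1)  tX=0.1967 tY=3.0910  stride 1/|dx|=1.0353 1/|dy|=3.8637
    cross x-line → (2,1), t=0.1967
    cross x-line → (3,1), t=1.2320
    cross x-line → (4,1), t=2.2673
    cross y-line → (4,0), t=3.0910 (wall)
  → r_1 = 3.0910
beam 2: φ=-90°, α=30°
  d=(0.8660,0.5000)  start (1,1)  tX=0.2194 tY=0.4000  stride 1/|dx|=1.1547 1/|dy|=2.0000
    cross x-line → (2,1), t=0.2194
    cross y-line → (2,2), t=0.4000
    cross x-line → (3,2), t=1.3741
    cross y-line → (3,3), t=2.4000
    cross x-line → (4,3), t=2.5288
    cross x-line → (5,3), t=3.6835
    cross y-line → (5,4), t=4.4000
    cross x-line → (6,4), t=4.8382
    cross x-line → (7,4), t=5.9929
    cross y-line → (7,5), t=6.4000 (wall)
  → r_2 = 6.4000
beam 3: φ=-45°, α=75°
  d=(0.2588,0.9659)  start (1,1)  tX=0.7341 tY=0.2071  stride 1/|dx|=3.8637 1/|dy|=1.0353
    cross y-line → (1,2), t=0.2071
    cross x-line → (2,2), t=0.7341
    cross y-line → (2,3), t=1.2423
    cross y-line → (2,4), t=2.2776
    cross y-line → (2,5), t=3.3129
    cross y-line → (2,6), t=4.3482 (wall)
  → r_3 = 4.3482
beam 4: φ=0°, α=120°
  d=(-0.5000,0.8660)  start (1,1)  tX=1.6200 tY=0.2309  stride 1/|dx|=2.0000 1/|dy|=1.1547
    cross y-line → (1,2), t=0.2309
    cross y-line → (1,3), t=1.3856 (wall)
  → r_4 = 1.3856
beam 5: φ=45°, α=165°
  d=(-0.9659,0.2588)  start (1,1)  tX=0.8386 tY=0.7727  stride 1/|dx|=1.0353 1/|dy|=3.8637
    cross y-line → (1,2), t=0.7727
    cross x-line → (0,2), t=0.8386 (wall)
  → r_5 = 0.8386
beam 6: φ=90°, α=210°
  d=(-0.8660,-0.5000)  start (1,1)  tX=0.9353 tY=1.6000  stride 1/|dx|=1.1547 1/|dy|=2.0000
    cross x-line → (0,1), t=0.9353 (wall)
  → r_6 = 0.9353
beam 7: φ=135°, α=255°
  d=(-0.2588,-0.9659)  start (1,1)  tX=3.1296 tY=0.8282  stride 1/|dx|=3.8637 1/|dy|=1.0353
    cross y-line → (1,0), t=0.8282 (wall)
  → r_7 = 0.8282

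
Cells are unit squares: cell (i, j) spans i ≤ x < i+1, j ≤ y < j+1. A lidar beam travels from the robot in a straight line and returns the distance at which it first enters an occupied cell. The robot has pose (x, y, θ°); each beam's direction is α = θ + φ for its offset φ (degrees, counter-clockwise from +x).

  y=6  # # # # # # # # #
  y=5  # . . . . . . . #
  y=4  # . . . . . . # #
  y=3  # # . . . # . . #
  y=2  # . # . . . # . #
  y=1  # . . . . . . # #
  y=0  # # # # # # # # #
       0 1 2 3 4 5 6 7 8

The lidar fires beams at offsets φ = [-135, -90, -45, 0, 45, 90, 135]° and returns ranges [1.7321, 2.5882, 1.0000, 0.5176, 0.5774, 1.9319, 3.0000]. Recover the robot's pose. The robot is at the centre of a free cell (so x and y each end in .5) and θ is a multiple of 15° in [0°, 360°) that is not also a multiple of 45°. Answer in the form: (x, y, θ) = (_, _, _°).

(x, y, θ) = (4.5, 5.5, 75°)

The pose lattice has 29·16 = 464 candidates. Test each by forward raycasting.
  (7.5, 2.5, 75°): beam 1 = 0.5774 ≠ 1.7321 ✗
  (3.5, 1.5, 150°): beam 1 = 2.5882 ≠ 1.7321 ✗
  (4.5, 3.5, 30°): beam 1 = 2.5882 ≠ 1.7321 ✗
  (1.5, 2.5, 345°): beam 1 = 0.5774 ≠ 1.7321 ✗
  …
  (4.5, 5.5, 75°): r_1=1.7321, r_2=2.5882, r_3=1.0000, r_4=0.5176, r_5=0.5774, r_6=1.9319, r_7=3.0000 — all match ✓
Unique over the lattice → pose = (4.5, 5.5, 75°).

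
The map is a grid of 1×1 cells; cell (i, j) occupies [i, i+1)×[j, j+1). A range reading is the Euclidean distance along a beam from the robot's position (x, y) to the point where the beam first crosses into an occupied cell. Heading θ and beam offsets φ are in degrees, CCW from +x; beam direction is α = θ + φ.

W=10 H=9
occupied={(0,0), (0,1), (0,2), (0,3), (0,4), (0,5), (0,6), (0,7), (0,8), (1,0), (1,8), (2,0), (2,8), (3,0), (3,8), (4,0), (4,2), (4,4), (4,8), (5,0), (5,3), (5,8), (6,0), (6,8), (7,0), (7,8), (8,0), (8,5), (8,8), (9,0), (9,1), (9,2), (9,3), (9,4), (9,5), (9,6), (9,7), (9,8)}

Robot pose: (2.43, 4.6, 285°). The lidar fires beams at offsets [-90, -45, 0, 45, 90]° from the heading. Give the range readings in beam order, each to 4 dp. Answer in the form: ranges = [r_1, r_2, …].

beam 1: φ=-90°, α=195°
  dir = (cos 195°, sin 195°) = (-0.9659, -0.2588); from cell (2,4)
  next x-line at t=0.4452, next y-line at t=2.3182; Δt_x=1.0353, Δt_y=3.8637
    x: enter (1,4) at t=0.4452
    x: enter (0,4) at t=1.4804 ← occupied
  → r_1 = 1.4804
beam 2: φ=-45°, α=240°
  dir = (cos 240°, sin 240°) = (-0.5000, -0.8660); from cell (2,4)
  next x-line at t=0.8600, next y-line at t=0.6928; Δt_x=2.0000, Δt_y=1.1547
    y: enter (2,3) at t=0.6928
    x: enter (1,3) at t=0.8600
    y: enter (1,2) at t=1.8475
    x: enter (0,2) at t=2.8600 ← occupied
  → r_2 = 2.8600
beam 3: φ=0°, α=285°
  dir = (cos 285°, sin 285°) = (0.2588, -0.9659); from cell (2,4)
  next x-line at t=2.2023, next y-line at t=0.6212; Δt_x=3.8637, Δt_y=1.0353
    y: enter (2,3) at t=0.6212
    y: enter (2,2) at t=1.6564
    x: enter (3,2) at t=2.2023
    y: enter (3,1) at t=2.6917
    y: enter (3,0) at t=3.7270 ← occupied
  → r_3 = 3.7270
beam 4: φ=45°, α=330°
  dir = (cos 330°, sin 330°) = (0.8660, -0.5000); from cell (2,4)
  next x-line at t=0.6582, next y-line at t=1.2000; Δt_x=1.1547, Δt_y=2.0000
    x: enter (3,4) at t=0.6582
    y: enter (3,3) at t=1.2000
    x: enter (4,3) at t=1.8129
    x: enter (5,3) at t=2.9676 ← occupied
  → r_4 = 2.9676
beam 5: φ=90°, α=15°
  dir = (cos 15°, sin 15°) = (0.9659, 0.2588); from cell (2,4)
  next x-line at t=0.5901, next y-line at t=1.5455; Δt_x=1.0353, Δt_y=3.8637
    x: enter (3,4) at t=0.5901
    y: enter (3,5) at t=1.5455
    x: enter (4,5) at t=1.6254
    x: enter (5,5) at t=2.6607
    x: enter (6,5) at t=3.6959
    x: enter (7,5) at t=4.7312
    y: enter (7,6) at t=5.4092
    x: enter (8,6) at t=5.7665
    x: enter (9,6) at t=6.8018 ← occupied
  → r_5 = 6.8018

ranges = [1.4804, 2.8600, 3.7270, 2.9676, 6.8018]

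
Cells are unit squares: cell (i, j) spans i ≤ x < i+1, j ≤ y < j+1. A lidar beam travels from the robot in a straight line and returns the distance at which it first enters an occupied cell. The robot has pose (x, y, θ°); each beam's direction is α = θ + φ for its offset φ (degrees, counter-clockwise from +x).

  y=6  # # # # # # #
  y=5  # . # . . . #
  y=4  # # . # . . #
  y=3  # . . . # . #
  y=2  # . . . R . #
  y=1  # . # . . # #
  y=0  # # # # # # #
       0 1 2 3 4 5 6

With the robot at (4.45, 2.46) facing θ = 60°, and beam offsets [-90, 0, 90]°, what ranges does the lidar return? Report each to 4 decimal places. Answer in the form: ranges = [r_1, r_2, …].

beam 1: φ=-90°, α=330°
  dir = (cos 330°, sin 330°) = (0.8660, -0.5000); from cell (4,2)
  next x-line at t=0.6351, next y-line at t=0.9200; Δt_x=1.1547, Δt_y=2.0000
    x: enter (5,2) at t=0.6351
    y: enter (5,1) at t=0.9200 ← occupied
  → r_1 = 0.9200
beam 2: φ=0°, α=60°
  dir = (cos 60°, sin 60°) = (0.5000, 0.8660); from cell (4,2)
  next x-line at t=1.1000, next y-line at t=0.6235; Δt_x=2.0000, Δt_y=1.1547
    y: enter (4,3) at t=0.6235 ← occupied
  → r_2 = 0.6235
beam 3: φ=90°, α=150°
  dir = (cos 150°, sin 150°) = (-0.8660, 0.5000); from cell (4,2)
  next x-line at t=0.5196, next y-line at t=1.0800; Δt_x=1.1547, Δt_y=2.0000
    x: enter (3,2) at t=0.5196
    y: enter (3,3) at t=1.0800
    x: enter (2,3) at t=1.6743
    x: enter (1,3) at t=2.8290
    y: enter (1,4) at t=3.0800 ← occupied
  → r_3 = 3.0800

ranges = [0.9200, 0.6235, 3.0800]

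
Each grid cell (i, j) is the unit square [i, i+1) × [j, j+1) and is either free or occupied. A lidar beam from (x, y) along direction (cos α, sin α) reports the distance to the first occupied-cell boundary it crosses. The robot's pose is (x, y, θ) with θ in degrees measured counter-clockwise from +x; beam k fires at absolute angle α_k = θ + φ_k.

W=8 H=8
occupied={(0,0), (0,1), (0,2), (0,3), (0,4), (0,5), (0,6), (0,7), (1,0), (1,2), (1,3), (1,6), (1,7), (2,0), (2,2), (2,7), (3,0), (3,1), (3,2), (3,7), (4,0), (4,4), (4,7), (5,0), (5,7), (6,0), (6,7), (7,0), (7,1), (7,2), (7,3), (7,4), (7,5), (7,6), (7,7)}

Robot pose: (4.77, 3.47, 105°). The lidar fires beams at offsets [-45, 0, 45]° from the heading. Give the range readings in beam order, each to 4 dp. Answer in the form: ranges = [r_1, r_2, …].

beam 1: φ=-45°, α=60°
  d=(0.5000,0.8660)  start (4,3)  tX=0.4600 tY=0.6120  stride 1/|dx|=2.0000 1/|dy|=1.1547
    cross x-line → (5,3), t=0.4600
    cross y-line → (5,4), t=0.6120
    cross y-line → (5,5), t=1.7667
    cross x-line → (6,5), t=2.4600
    cross y-line → (6,6), t=2.9214
    cross y-line → (6,7), t=4.0761 (wall)
  → r_1 = 4.0761
beam 2: φ=0°, α=105°
  d=(-0.2588,0.9659)  start (4,3)  tX=2.9751 tY=0.5487  stride 1/|dx|=3.8637 1/|dy|=1.0353
    cross y-line → (4,4), t=0.5487 (wall)
  → r_2 = 0.5487
beam 3: φ=45°, α=150°
  d=(-0.8660,0.5000)  start (4,3)  tX=0.8891 tY=1.0600  stride 1/|dx|=1.1547 1/|dy|=2.0000
    cross x-line → (3,3), t=0.8891
    cross y-line → (3,4), t=1.0600
    cross x-line → (2,4), t=2.0438
    cross y-line → (2,5), t=3.0600
    cross x-line → (1,5), t=3.1985
    cross x-line → (0,5), t=4.3532 (wall)
  → r_3 = 4.3532

ranges = [4.0761, 0.5487, 4.3532]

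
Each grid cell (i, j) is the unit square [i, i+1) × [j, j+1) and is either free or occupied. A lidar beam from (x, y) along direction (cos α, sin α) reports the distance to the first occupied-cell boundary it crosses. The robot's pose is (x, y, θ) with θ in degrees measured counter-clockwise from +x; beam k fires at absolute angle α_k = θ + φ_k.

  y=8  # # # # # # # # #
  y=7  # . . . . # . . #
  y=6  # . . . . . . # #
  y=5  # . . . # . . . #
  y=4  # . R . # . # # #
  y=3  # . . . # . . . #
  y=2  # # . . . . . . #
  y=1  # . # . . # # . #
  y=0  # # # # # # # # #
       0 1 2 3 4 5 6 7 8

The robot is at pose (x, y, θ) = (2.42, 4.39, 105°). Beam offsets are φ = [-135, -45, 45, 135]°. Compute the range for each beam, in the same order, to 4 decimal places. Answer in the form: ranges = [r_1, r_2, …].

beam 1: φ=-135°, α=330°
  cosα=0.8660 sinα=-0.5000 | (2,4) | tMaxX 0.6697 tMaxY 0.7800 | tΔX 1.1547 tΔY 2.0000
    t=0.6697 [x] (3,4)
    t=0.7800 [y] (3,3)
    t=1.8244 [x] (4,3) — stop
  → r_1 = 1.8244
beam 2: φ=-45°, α=60°
  cosα=0.5000 sinα=0.8660 | (2,4) | tMaxX 1.1600 tMaxY 0.7044 | tΔX 2.0000 tΔY 1.1547
    t=0.7044 [y] (2,5)
    t=1.1600 [x] (3,5)
    t=1.8591 [y] (3,6)
    t=3.0138 [y] (3,7)
    t=3.1600 [x] (4,7)
    t=4.1685 [y] (4,8) — stop
  → r_2 = 4.1685
beam 3: φ=45°, α=150°
  cosα=-0.8660 sinα=0.5000 | (2,4) | tMaxX 0.4850 tMaxY 1.2200 | tΔX 1.1547 tΔY 2.0000
    t=0.4850 [x] (1,4)
    t=1.2200 [y] (1,5)
    t=1.6397 [x] (0,5) — stop
  → r_3 = 1.6397
beam 4: φ=135°, α=240°
  cosα=-0.5000 sinα=-0.8660 | (2,4) | tMaxX 0.8400 tMaxY 0.4503 | tΔX 2.0000 tΔY 1.1547
    t=0.4503 [y] (2,3)
    t=0.8400 [x] (1,3)
    t=1.6050 [y] (1,2) — stop
  → r_4 = 1.6050

ranges = [1.8244, 4.1685, 1.6397, 1.6050]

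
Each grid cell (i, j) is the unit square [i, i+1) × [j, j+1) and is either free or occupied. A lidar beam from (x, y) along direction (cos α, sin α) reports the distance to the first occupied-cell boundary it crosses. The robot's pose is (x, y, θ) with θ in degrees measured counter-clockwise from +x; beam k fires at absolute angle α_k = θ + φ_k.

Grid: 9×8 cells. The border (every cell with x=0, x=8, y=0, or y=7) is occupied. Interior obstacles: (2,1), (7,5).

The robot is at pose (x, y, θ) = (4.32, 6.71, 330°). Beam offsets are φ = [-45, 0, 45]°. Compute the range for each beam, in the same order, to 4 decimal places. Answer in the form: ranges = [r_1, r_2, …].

beam 1: φ=-45°, α=285°
  dir = (cos 285°, sin 285°) = (0.2588, -0.9659); from cell (4,6)
  next x-line at t=2.6273, next y-line at t=0.7350; Δt_x=3.8637, Δt_y=1.0353
    y: enter (4,5) at t=0.7350
    y: enter (4,4) at t=1.7703
    x: enter (5,4) at t=2.6273
    y: enter (5,3) at t=2.8056
    y: enter (5,2) at t=3.8409
    y: enter (5,1) at t=4.8762
    y: enter (5,0) at t=5.9114 ← occupied
  → r_1 = 5.9114
beam 2: φ=0°, α=330°
  dir = (cos 330°, sin 330°) = (0.8660, -0.5000); from cell (4,6)
  next x-line at t=0.7852, next y-line at t=1.4200; Δt_x=1.1547, Δt_y=2.0000
    x: enter (5,6) at t=0.7852
    y: enter (5,5) at t=1.4200
    x: enter (6,5) at t=1.9399
    x: enter (7,5) at t=3.0946 ← occupied
  → r_2 = 3.0946
beam 3: φ=45°, α=15°
  dir = (cos 15°, sin 15°) = (0.9659, 0.2588); from cell (4,6)
  next x-line at t=0.7040, next y-line at t=1.1205; Δt_x=1.0353, Δt_y=3.8637
    x: enter (5,6) at t=0.7040
    y: enter (5,7) at t=1.1205 ← occupied
  → r_3 = 1.1205

ranges = [5.9114, 3.0946, 1.1205]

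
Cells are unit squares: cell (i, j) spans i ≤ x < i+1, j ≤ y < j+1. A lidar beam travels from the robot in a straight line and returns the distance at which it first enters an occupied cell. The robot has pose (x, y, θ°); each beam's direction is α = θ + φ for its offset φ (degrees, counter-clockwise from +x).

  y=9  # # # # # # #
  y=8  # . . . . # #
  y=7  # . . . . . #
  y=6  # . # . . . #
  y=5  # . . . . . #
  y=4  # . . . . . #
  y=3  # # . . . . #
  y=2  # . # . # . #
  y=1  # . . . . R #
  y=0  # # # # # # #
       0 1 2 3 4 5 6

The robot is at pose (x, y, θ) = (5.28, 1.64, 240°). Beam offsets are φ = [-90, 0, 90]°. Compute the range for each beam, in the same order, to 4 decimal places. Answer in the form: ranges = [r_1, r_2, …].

beam 1: φ=-90°, α=150°
  dir = (cos 150°, sin 150°) = (-0.8660, 0.5000); from cell (5,1)
  next x-line at t=0.3233, next y-line at t=0.7200; Δt_x=1.1547, Δt_y=2.0000
    x: enter (4,1) at t=0.3233
    y: enter (4,2) at t=0.7200 ← occupied
  → r_1 = 0.7200
beam 2: φ=0°, α=240°
  dir = (cos 240°, sin 240°) = (-0.5000, -0.8660); from cell (5,1)
  next x-line at t=0.5600, next y-line at t=0.7390; Δt_x=2.0000, Δt_y=1.1547
    x: enter (4,1) at t=0.5600
    y: enter (4,0) at t=0.7390 ← occupied
  → r_2 = 0.7390
beam 3: φ=90°, α=330°
  dir = (cos 330°, sin 330°) = (0.8660, -0.5000); from cell (5,1)
  next x-line at t=0.8314, next y-line at t=1.2800; Δt_x=1.1547, Δt_y=2.0000
    x: enter (6,1) at t=0.8314 ← occupied
  → r_3 = 0.8314

ranges = [0.7200, 0.7390, 0.8314]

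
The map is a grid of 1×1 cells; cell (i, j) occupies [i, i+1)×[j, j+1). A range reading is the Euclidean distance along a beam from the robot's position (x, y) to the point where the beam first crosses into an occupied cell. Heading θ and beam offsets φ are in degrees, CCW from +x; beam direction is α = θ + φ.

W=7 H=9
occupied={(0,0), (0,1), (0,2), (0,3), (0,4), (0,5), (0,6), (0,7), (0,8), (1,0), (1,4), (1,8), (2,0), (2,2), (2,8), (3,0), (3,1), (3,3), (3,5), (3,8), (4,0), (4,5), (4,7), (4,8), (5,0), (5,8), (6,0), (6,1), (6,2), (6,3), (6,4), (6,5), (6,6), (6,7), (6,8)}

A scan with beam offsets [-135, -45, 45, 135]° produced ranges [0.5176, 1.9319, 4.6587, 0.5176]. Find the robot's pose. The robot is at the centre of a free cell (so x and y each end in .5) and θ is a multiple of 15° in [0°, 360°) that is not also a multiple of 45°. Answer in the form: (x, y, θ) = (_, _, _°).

Candidates: 28 free-cell centres × 16 headings = 448 poses. Raycast each; keep the one whose scan matches to 4 dp.
  (4.5, 3.5, 165°): beam 1 = 1.7321 ≠ 0.5176 ✗
  (1.5, 5.5, 150°): beam 1 = 1.5529 ≠ 0.5176 ✗
  (1.5, 3.5, 255°): beam 1 = 0.5774 ≠ 0.5176 ✗
  (5.5, 7.5, 165°): beam 1 = 0.5774 ≠ 0.5176 ✗
  …
  (1.5, 7.5, 300°): r_1=0.5176, r_2=1.9319, r_3=4.6587, r_4=0.5176 — all match ✓
No second candidate reproduces the full scan.

(x, y, θ) = (1.5, 7.5, 300°)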